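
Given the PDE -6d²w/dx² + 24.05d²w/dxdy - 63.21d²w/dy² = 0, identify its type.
The second-order coefficients are A = -6, B = 24.05, C = -63.21. Since B² - 4AC = -938.6375 < 0, this is an elliptic PDE.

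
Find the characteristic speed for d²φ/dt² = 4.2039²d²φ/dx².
Speed = 4.2039. Information travels along characteristics x = x₀ ± 4.2039t.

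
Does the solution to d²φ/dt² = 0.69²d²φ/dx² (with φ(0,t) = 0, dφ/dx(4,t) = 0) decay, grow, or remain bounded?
φ oscillates (no decay). Energy is conserved; the solution oscillates indefinitely as standing waves.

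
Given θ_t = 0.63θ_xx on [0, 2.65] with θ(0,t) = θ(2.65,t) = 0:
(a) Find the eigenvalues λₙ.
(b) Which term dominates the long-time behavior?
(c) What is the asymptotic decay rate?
Eigenvalues: λₙ = 0.63n²π²/2.65².
First three modes:
  n=1: λ₁ = 0.63π²/2.65² ≈ 0.885
  n=2: λ₂ = 2.52π²/2.65² ≈ 3.542 (4× faster decay)
  n=3: λ₃ = 5.67π²/2.65² ≈ 7.969 (9× faster decay)
As t → ∞, higher modes decay exponentially faster. The n=1 mode dominates: θ ~ c₁ sin(πx/2.65) e^{-λ₁t}.
Decay rate: λ₁ = 0.63π²/2.65² ≈ 0.885.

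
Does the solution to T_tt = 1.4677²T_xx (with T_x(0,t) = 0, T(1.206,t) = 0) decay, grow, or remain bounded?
T oscillates (no decay). Energy is conserved; the solution oscillates indefinitely as standing waves.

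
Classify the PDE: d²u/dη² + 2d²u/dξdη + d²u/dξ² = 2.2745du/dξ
Rewriting in standard form: d²u/dξ² + 2d²u/dξdη + d²u/dη² - 2.2745du/dξ = 0. A = 1, B = 2, C = 1. Discriminant B² - 4AC = 0. Since 0 = 0, parabolic.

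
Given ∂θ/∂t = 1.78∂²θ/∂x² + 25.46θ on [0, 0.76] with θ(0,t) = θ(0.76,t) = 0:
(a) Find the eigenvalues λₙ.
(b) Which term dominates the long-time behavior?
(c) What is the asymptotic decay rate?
Eigenvalues: λₙ = 1.78n²π²/0.76² - 25.46.
First three modes:
  n=1: λ₁ = 1.78π²/0.76² - 25.46 ≈ 4.955
  n=2: λ₂ = 7.12π²/0.76² - 25.46 ≈ 96.201
  n=3: λ₃ = 16.02π²/0.76² - 25.46 ≈ 248.278
Since 1.78π²/0.76² ≈ 30.415 > 25.46, all λₙ > 0.
The n=1 mode decays slowest → dominates as t → ∞.
Asymptotic: θ ~ c₁ sin(πx/0.76) e^{-λ₁t} with decay rate λ₁ ≈ 4.955.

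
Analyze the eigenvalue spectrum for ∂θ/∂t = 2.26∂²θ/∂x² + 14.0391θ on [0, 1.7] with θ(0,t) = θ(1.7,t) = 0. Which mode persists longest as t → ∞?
Eigenvalues: λₙ = 2.26n²π²/1.7² - 14.0391.
First three modes:
  n=1: λ₁ = 2.26π²/1.7² - 14.0391 ≈ -6.321
  n=2: λ₂ = 9.04π²/1.7² - 14.0391 ≈ 16.833
  n=3: λ₃ = 20.34π²/1.7² - 14.0391 ≈ 55.424
Since 2.26π²/1.7² ≈ 7.718 < 14.0391, λ₁ < 0.
The n=1 mode grows fastest (−λₙ is largest for n=1) → dominates.
Asymptotic: θ ~ c₁ sin(πx/1.7) e^{6.321t} (exponential growth at rate −λ₁ ≈ 6.321).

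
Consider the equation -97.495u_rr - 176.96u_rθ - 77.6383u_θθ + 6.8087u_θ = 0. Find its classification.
Hyperbolic. (A = -97.495, B = -176.96, C = -77.6383 gives B² - 4AC = 1037.457366.)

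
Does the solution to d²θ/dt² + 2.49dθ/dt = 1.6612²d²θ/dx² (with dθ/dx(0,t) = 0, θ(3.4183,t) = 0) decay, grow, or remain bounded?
θ → 0. Damping (γ=2.49) dissipates energy; oscillations decay exponentially.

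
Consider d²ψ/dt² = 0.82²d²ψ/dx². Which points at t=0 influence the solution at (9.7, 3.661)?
Domain of dependence: [6.69798, 12.70202]. Signals travel at speed 0.82, so data within |x - 9.7| ≤ 0.82·3.661 = 3.00202 can reach the point.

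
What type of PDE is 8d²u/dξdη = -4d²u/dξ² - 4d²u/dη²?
Rewriting in standard form: 4d²u/dξ² + 8d²u/dξdη + 4d²u/dη² = 0. With A = 4, B = 8, C = 4, the discriminant is 0. This is a parabolic PDE.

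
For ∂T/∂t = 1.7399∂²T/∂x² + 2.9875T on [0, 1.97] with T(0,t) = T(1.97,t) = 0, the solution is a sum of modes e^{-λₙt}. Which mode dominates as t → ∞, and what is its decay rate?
Eigenvalues: λₙ = 1.7399n²π²/1.97² - 2.9875.
First three modes:
  n=1: λ₁ = 1.7399π²/1.97² - 2.9875 ≈ 1.437
  n=2: λ₂ = 6.9596π²/1.97² - 2.9875 ≈ 14.712
  n=3: λ₃ = 15.6591π²/1.97² - 2.9875 ≈ 36.836
Since 1.7399π²/1.97² ≈ 4.425 > 2.9875, all λₙ > 0.
The n=1 mode decays slowest → dominates as t → ∞.
Asymptotic: T ~ c₁ sin(πx/1.97) e^{-λ₁t} with decay rate λ₁ ≈ 1.437.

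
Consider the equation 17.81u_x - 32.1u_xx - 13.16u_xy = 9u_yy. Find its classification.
Rewriting in standard form: -32.1u_xx - 13.16u_xy - 9u_yy + 17.81u_x = 0. Elliptic. (A = -32.1, B = -13.16, C = -9 gives B² - 4AC = -982.4144.)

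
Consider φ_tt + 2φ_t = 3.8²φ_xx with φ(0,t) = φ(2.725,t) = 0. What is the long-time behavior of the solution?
As t → ∞, φ → 0. Damping (γ=2) dissipates energy; oscillations decay exponentially.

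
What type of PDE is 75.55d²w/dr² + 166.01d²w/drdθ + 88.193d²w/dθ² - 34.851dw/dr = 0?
With A = 75.55, B = 166.01, C = 88.193, the discriminant is 907.3955. This is a hyperbolic PDE.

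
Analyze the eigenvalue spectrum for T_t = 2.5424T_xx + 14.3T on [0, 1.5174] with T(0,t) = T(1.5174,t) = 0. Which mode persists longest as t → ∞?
Eigenvalues: λₙ = 2.5424n²π²/1.5174² - 14.3.
First three modes:
  n=1: λ₁ = 2.5424π²/1.5174² - 14.3 ≈ -3.402
  n=2: λ₂ = 10.1696π²/1.5174² - 14.3 ≈ 29.292
  n=3: λ₃ = 22.8816π²/1.5174² - 14.3 ≈ 83.781
Since 2.5424π²/1.5174² ≈ 10.898 < 14.3, λ₁ < 0.
The n=1 mode grows fastest (−λₙ is largest for n=1) → dominates.
Asymptotic: T ~ c₁ sin(πx/1.5174) e^{3.402t} (exponential growth at rate −λ₁ ≈ 3.402).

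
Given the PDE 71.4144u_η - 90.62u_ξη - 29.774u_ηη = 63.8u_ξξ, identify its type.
Rewriting in standard form: -63.8u_ξξ - 90.62u_ξη - 29.774u_ηη + 71.4144u_η = 0. The second-order coefficients are A = -63.8, B = -90.62, C = -29.774. Since B² - 4AC = 613.6596 > 0, this is a hyperbolic PDE.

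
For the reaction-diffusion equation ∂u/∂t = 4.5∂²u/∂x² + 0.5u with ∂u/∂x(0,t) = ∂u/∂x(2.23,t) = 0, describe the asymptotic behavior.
u grows unboundedly. With Neumann BCs the constant mode has diffusion eigenvalue 0, so any r > 0 makes it grow like e^(0.5t); solution grows exponentially.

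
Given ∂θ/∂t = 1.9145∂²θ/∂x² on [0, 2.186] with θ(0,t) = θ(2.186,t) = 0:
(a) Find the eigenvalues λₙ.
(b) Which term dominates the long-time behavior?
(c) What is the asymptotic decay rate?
Eigenvalues: λₙ = 1.9145n²π²/2.186².
First three modes:
  n=1: λ₁ = 1.9145π²/2.186² ≈ 3.954
  n=2: λ₂ = 7.658π²/2.186² ≈ 15.817 (4× faster decay)
  n=3: λ₃ = 17.2305π²/2.186² ≈ 35.587 (9× faster decay)
As t → ∞, higher modes decay exponentially faster. The n=1 mode dominates: θ ~ c₁ sin(πx/2.186) e^{-λ₁t}.
Decay rate: λ₁ = 1.9145π²/2.186² ≈ 3.954.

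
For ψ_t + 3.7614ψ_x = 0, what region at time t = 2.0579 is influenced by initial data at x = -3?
At x = 4.74058506. The characteristic carries data from (-3, 0) to (4.74058506, 2.0579).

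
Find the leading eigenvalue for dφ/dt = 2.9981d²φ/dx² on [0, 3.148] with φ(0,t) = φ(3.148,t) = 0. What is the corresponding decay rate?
Eigenvalues: λₙ = 2.9981n²π²/3.148².
First three modes:
  n=1: λ₁ = 2.9981π²/3.148² ≈ 2.986
  n=2: λ₂ = 11.9924π²/3.148² ≈ 11.944 (4× faster decay)
  n=3: λ₃ = 26.9829π²/3.148² ≈ 26.873 (9× faster decay)
As t → ∞, higher modes decay exponentially faster. The n=1 mode dominates: φ ~ c₁ sin(πx/3.148) e^{-λ₁t}.
Decay rate: λ₁ = 2.9981π²/3.148² ≈ 2.986.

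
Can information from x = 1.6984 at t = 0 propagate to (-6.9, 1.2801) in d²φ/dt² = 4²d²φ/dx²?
No. The domain of dependence is [-12.0204, -1.7796], and 1.6984 is outside this interval.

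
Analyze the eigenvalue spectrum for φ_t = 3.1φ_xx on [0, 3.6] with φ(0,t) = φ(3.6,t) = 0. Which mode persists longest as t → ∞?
Eigenvalues: λₙ = 3.1n²π²/3.6².
First three modes:
  n=1: λ₁ = 3.1π²/3.6² ≈ 2.361
  n=2: λ₂ = 12.4π²/3.6² ≈ 9.443 (4× faster decay)
  n=3: λ₃ = 27.9π²/3.6² ≈ 21.247 (9× faster decay)
As t → ∞, higher modes decay exponentially faster. The n=1 mode dominates: φ ~ c₁ sin(πx/3.6) e^{-λ₁t}.
Decay rate: λ₁ = 3.1π²/3.6² ≈ 2.361.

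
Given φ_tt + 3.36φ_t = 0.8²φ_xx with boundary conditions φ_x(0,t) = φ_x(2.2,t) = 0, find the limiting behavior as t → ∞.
φ → constant (steady state). Damping (γ=3.36) dissipates the nonconstant modes; with Neumann BCs the spatial average obeys M''+γM'=0 and tends to a finite limit.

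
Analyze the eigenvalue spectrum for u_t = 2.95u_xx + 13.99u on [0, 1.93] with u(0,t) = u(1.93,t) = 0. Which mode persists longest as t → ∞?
Eigenvalues: λₙ = 2.95n²π²/1.93² - 13.99.
First three modes:
  n=1: λ₁ = 2.95π²/1.93² - 13.99 ≈ -6.174
  n=2: λ₂ = 11.8π²/1.93² - 13.99 ≈ 17.276
  n=3: λ₃ = 26.55π²/1.93² - 13.99 ≈ 56.358
Since 2.95π²/1.93² ≈ 7.816 < 13.99, λ₁ < 0.
The n=1 mode grows fastest (−λₙ is largest for n=1) → dominates.
Asymptotic: u ~ c₁ sin(πx/1.93) e^{6.174t} (exponential growth at rate −λ₁ ≈ 6.174).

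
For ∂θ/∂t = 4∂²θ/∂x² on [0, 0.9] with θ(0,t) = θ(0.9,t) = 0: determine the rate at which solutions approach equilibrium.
Eigenvalues: λₙ = 4n²π²/0.9².
First three modes:
  n=1: λ₁ = 4π²/0.9² ≈ 48.739
  n=2: λ₂ = 16π²/0.9² ≈ 194.955 (4× faster decay)
  n=3: λ₃ = 36π²/0.9² ≈ 438.649 (9× faster decay)
As t → ∞, higher modes decay exponentially faster. The n=1 mode dominates: θ ~ c₁ sin(πx/0.9) e^{-λ₁t}.
Decay rate: λ₁ = 4π²/0.9² ≈ 48.739.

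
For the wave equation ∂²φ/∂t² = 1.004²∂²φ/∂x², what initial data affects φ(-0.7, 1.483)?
Domain of dependence: [-2.188932, 0.788932]. Signals travel at speed 1.004, so data within |x - -0.7| ≤ 1.004·1.483 = 1.488932 can reach the point.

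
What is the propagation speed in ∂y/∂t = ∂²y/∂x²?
Infinite. The heat equation is parabolic, not hyperbolic, so disturbances propagate instantly.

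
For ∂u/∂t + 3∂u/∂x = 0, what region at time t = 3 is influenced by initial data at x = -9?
At x = 0. The characteristic carries data from (-9, 0) to (0, 3).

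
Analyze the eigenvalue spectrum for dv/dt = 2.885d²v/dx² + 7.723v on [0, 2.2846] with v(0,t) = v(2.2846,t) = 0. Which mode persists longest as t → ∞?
Eigenvalues: λₙ = 2.885n²π²/2.2846² - 7.723.
First three modes:
  n=1: λ₁ = 2.885π²/2.2846² - 7.723 ≈ -2.268
  n=2: λ₂ = 11.54π²/2.2846² - 7.723 ≈ 14.099
  n=3: λ₃ = 25.965π²/2.2846² - 7.723 ≈ 41.375
Since 2.885π²/2.2846² ≈ 5.455 < 7.723, λ₁ < 0.
The n=1 mode grows fastest (−λₙ is largest for n=1) → dominates.
Asymptotic: v ~ c₁ sin(πx/2.2846) e^{2.268t} (exponential growth at rate −λ₁ ≈ 2.268).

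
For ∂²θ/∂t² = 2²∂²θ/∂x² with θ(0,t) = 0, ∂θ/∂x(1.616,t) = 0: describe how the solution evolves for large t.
θ oscillates (no decay). Energy is conserved; the solution oscillates indefinitely as standing waves.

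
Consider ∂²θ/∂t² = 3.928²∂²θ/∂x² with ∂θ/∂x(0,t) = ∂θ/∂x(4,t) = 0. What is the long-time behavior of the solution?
As t → ∞, θ oscillates about a mean that drifts linearly in t (generically unbounded; no decay). There is no damping, so the nonconstant modes persist as standing waves (energy conserved, no decay). But with Neumann conditions at both ends the constant mode has eigenvalue 0: the spatial mean M(t) of θ satisfies M'' = 0, so M(t) = M(0) + M'(0)·t. Unless the initial velocity has zero mean (∫θ_t(x,0)dx = 0), the solution grows linearly in t (unbounded, though not exponentially); if it does have zero mean, the solution stays bounded and simply oscillates.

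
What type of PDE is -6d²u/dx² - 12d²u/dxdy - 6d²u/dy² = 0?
With A = -6, B = -12, C = -6, the discriminant is 0. This is a parabolic PDE.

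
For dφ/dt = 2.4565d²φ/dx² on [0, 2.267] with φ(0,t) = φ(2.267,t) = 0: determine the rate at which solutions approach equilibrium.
Eigenvalues: λₙ = 2.4565n²π²/2.267².
First three modes:
  n=1: λ₁ = 2.4565π²/2.267² ≈ 4.718
  n=2: λ₂ = 9.826π²/2.267² ≈ 18.87 (4× faster decay)
  n=3: λ₃ = 22.1085π²/2.267² ≈ 42.458 (9× faster decay)
As t → ∞, higher modes decay exponentially faster. The n=1 mode dominates: φ ~ c₁ sin(πx/2.267) e^{-λ₁t}.
Decay rate: λ₁ = 2.4565π²/2.267² ≈ 4.718.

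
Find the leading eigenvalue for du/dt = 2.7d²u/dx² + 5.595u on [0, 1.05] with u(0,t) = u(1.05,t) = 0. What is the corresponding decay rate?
Eigenvalues: λₙ = 2.7n²π²/1.05² - 5.595.
First three modes:
  n=1: λ₁ = 2.7π²/1.05² - 5.595 ≈ 18.575
  n=2: λ₂ = 10.8π²/1.05² - 5.595 ≈ 91.087
  n=3: λ₃ = 24.3π²/1.05² - 5.595 ≈ 211.939
Since 2.7π²/1.05² ≈ 24.17 > 5.595, all λₙ > 0.
The n=1 mode decays slowest → dominates as t → ∞.
Asymptotic: u ~ c₁ sin(πx/1.05) e^{-λ₁t} with decay rate λ₁ ≈ 18.575.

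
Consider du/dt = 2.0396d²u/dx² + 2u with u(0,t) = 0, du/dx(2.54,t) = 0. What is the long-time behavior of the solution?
As t → ∞, u grows unboundedly. Reaction dominates diffusion (r=2 > κπ²/(4L²)≈0.78); solution grows exponentially.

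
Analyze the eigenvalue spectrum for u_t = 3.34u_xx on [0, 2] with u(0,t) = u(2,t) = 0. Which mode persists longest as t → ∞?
Eigenvalues: λₙ = 3.34n²π²/2².
First three modes:
  n=1: λ₁ = 3.34π²/2² ≈ 8.241
  n=2: λ₂ = 13.36π²/2² ≈ 32.964 (4× faster decay)
  n=3: λ₃ = 30.06π²/2² ≈ 74.17 (9× faster decay)
As t → ∞, higher modes decay exponentially faster. The n=1 mode dominates: u ~ c₁ sin(πx/2) e^{-λ₁t}.
Decay rate: λ₁ = 3.34π²/2² ≈ 8.241.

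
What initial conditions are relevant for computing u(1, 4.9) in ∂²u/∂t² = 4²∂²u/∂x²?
Domain of dependence: [-18.6, 20.6]. Signals travel at speed 4, so data within |x - 1| ≤ 4·4.9 = 19.6 can reach the point.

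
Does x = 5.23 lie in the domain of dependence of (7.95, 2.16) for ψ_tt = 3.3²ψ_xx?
Yes. The domain of dependence is [0.822, 15.078], and 5.23 ∈ [0.822, 15.078].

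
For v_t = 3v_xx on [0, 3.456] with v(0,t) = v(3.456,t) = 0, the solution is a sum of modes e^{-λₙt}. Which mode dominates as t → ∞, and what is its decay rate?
Eigenvalues: λₙ = 3n²π²/3.456².
First three modes:
  n=1: λ₁ = 3π²/3.456² ≈ 2.479
  n=2: λ₂ = 12π²/3.456² ≈ 9.916 (4× faster decay)
  n=3: λ₃ = 27π²/3.456² ≈ 22.311 (9× faster decay)
As t → ∞, higher modes decay exponentially faster. The n=1 mode dominates: v ~ c₁ sin(πx/3.456) e^{-λ₁t}.
Decay rate: λ₁ = 3π²/3.456² ≈ 2.479.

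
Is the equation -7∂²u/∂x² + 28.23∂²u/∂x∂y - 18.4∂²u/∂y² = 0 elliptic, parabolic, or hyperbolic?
Computing B² - 4AC with A = -7, B = 28.23, C = -18.4: discriminant = 281.7329 (positive). Answer: hyperbolic.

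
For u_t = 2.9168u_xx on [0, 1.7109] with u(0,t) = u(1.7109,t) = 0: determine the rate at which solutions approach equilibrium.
Eigenvalues: λₙ = 2.9168n²π²/1.7109².
First three modes:
  n=1: λ₁ = 2.9168π²/1.7109² ≈ 9.835
  n=2: λ₂ = 11.6672π²/1.7109² ≈ 39.338 (4× faster decay)
  n=3: λ₃ = 26.2512π²/1.7109² ≈ 88.511 (9× faster decay)
As t → ∞, higher modes decay exponentially faster. The n=1 mode dominates: u ~ c₁ sin(πx/1.7109) e^{-λ₁t}.
Decay rate: λ₁ = 2.9168π²/1.7109² ≈ 9.835.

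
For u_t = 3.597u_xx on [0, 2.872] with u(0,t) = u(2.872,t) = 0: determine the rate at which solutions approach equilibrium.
Eigenvalues: λₙ = 3.597n²π²/2.872².
First three modes:
  n=1: λ₁ = 3.597π²/2.872² ≈ 4.304
  n=2: λ₂ = 14.388π²/2.872² ≈ 17.216 (4× faster decay)
  n=3: λ₃ = 32.373π²/2.872² ≈ 38.736 (9× faster decay)
As t → ∞, higher modes decay exponentially faster. The n=1 mode dominates: u ~ c₁ sin(πx/2.872) e^{-λ₁t}.
Decay rate: λ₁ = 3.597π²/2.872² ≈ 4.304.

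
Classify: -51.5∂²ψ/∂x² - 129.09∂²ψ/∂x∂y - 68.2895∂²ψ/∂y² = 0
Hyperbolic (discriminant = 2596.5911).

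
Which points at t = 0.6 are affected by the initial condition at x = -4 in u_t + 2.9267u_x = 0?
At x = -2.24398. The characteristic carries data from (-4, 0) to (-2.24398, 0.6).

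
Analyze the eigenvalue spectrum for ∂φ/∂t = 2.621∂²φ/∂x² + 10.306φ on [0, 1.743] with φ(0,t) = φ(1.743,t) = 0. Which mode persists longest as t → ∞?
Eigenvalues: λₙ = 2.621n²π²/1.743² - 10.306.
First three modes:
  n=1: λ₁ = 2.621π²/1.743² - 10.306 ≈ -1.791
  n=2: λ₂ = 10.484π²/1.743² - 10.306 ≈ 23.753
  n=3: λ₃ = 23.589π²/1.743² - 10.306 ≈ 66.327
Since 2.621π²/1.743² ≈ 8.515 < 10.306, λ₁ < 0.
The n=1 mode grows fastest (−λₙ is largest for n=1) → dominates.
Asymptotic: φ ~ c₁ sin(πx/1.743) e^{1.791t} (exponential growth at rate −λ₁ ≈ 1.791).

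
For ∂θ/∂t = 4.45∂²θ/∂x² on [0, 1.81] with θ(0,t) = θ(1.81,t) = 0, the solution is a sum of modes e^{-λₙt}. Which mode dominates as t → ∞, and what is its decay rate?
Eigenvalues: λₙ = 4.45n²π²/1.81².
First three modes:
  n=1: λ₁ = 4.45π²/1.81² ≈ 13.406
  n=2: λ₂ = 17.8π²/1.81² ≈ 53.624 (4× faster decay)
  n=3: λ₃ = 40.05π²/1.81² ≈ 120.655 (9× faster decay)
As t → ∞, higher modes decay exponentially faster. The n=1 mode dominates: θ ~ c₁ sin(πx/1.81) e^{-λ₁t}.
Decay rate: λ₁ = 4.45π²/1.81² ≈ 13.406.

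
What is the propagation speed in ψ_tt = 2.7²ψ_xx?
Speed = 2.7. Information travels along characteristics x = x₀ ± 2.7t.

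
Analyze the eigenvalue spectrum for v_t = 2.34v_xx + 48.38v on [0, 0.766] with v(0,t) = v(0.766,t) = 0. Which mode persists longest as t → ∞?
Eigenvalues: λₙ = 2.34n²π²/0.766² - 48.38.
First three modes:
  n=1: λ₁ = 2.34π²/0.766² - 48.38 ≈ -9.02
  n=2: λ₂ = 9.36π²/0.766² - 48.38 ≈ 109.061
  n=3: λ₃ = 21.06π²/0.766² - 48.38 ≈ 305.862
Since 2.34π²/0.766² ≈ 39.36 < 48.38, λ₁ < 0.
The n=1 mode grows fastest (−λₙ is largest for n=1) → dominates.
Asymptotic: v ~ c₁ sin(πx/0.766) e^{9.02t} (exponential growth at rate −λ₁ ≈ 9.02).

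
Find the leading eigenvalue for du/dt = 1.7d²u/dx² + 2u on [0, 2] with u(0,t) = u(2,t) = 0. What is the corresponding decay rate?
Eigenvalues: λₙ = 1.7n²π²/2² - 2.
First three modes:
  n=1: λ₁ = 1.7π²/2² - 2 ≈ 2.195
  n=2: λ₂ = 6.8π²/2² - 2 ≈ 14.778
  n=3: λ₃ = 15.3π²/2² - 2 ≈ 35.751
Since 1.7π²/2² ≈ 4.195 > 2, all λₙ > 0.
The n=1 mode decays slowest → dominates as t → ∞.
Asymptotic: u ~ c₁ sin(πx/2) e^{-λ₁t} with decay rate λ₁ ≈ 2.195.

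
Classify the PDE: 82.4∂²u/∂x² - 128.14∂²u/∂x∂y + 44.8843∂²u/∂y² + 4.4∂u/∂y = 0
A = 82.4, B = -128.14, C = 44.8843. Discriminant B² - 4AC = 1625.99432. Since 1625.99432 > 0, hyperbolic.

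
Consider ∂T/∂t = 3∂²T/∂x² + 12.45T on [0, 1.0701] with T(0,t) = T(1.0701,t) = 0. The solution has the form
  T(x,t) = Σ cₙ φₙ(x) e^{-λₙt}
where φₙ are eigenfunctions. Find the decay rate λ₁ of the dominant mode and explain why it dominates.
Eigenvalues: λₙ = 3n²π²/1.0701² - 12.45.
First three modes:
  n=1: λ₁ = 3π²/1.0701² - 12.45 ≈ 13.407
  n=2: λ₂ = 12π²/1.0701² - 12.45 ≈ 90.977
  n=3: λ₃ = 27π²/1.0701² - 12.45 ≈ 220.26
Since 3π²/1.0701² ≈ 25.857 > 12.45, all λₙ > 0.
The n=1 mode decays slowest → dominates as t → ∞.
Asymptotic: T ~ c₁ sin(πx/1.0701) e^{-λ₁t} with decay rate λ₁ ≈ 13.407.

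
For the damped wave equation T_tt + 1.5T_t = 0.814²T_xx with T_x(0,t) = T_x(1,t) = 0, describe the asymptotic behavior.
T → constant (steady state). Damping (γ=1.5) dissipates the nonconstant modes; with Neumann BCs the spatial average obeys M''+γM'=0 and tends to a finite limit.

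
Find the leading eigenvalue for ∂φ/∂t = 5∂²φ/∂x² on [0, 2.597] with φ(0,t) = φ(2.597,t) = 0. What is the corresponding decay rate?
Eigenvalues: λₙ = 5n²π²/2.597².
First three modes:
  n=1: λ₁ = 5π²/2.597² ≈ 7.317
  n=2: λ₂ = 20π²/2.597² ≈ 29.268 (4× faster decay)
  n=3: λ₃ = 45π²/2.597² ≈ 65.852 (9× faster decay)
As t → ∞, higher modes decay exponentially faster. The n=1 mode dominates: φ ~ c₁ sin(πx/2.597) e^{-λ₁t}.
Decay rate: λ₁ = 5π²/2.597² ≈ 7.317.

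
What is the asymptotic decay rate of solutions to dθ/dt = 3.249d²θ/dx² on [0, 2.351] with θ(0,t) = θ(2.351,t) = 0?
Eigenvalues: λₙ = 3.249n²π²/2.351².
First three modes:
  n=1: λ₁ = 3.249π²/2.351² ≈ 5.802
  n=2: λ₂ = 12.996π²/2.351² ≈ 23.206 (4× faster decay)
  n=3: λ₃ = 29.241π²/2.351² ≈ 52.214 (9× faster decay)
As t → ∞, higher modes decay exponentially faster. The n=1 mode dominates: θ ~ c₁ sin(πx/2.351) e^{-λ₁t}.
Decay rate: λ₁ = 3.249π²/2.351² ≈ 5.802.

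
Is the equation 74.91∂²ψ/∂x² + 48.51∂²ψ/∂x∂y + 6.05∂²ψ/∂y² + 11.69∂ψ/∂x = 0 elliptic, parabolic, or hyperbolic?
Computing B² - 4AC with A = 74.91, B = 48.51, C = 6.05: discriminant = 540.3981 (positive). Answer: hyperbolic.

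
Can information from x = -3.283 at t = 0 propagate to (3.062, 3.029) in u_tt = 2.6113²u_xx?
Yes. The domain of dependence is [-4.8476277, 10.9716277], and -3.283 ∈ [-4.8476277, 10.9716277].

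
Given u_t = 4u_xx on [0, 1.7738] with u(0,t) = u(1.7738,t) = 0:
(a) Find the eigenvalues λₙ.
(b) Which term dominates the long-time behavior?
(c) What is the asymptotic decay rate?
Eigenvalues: λₙ = 4n²π²/1.7738².
First three modes:
  n=1: λ₁ = 4π²/1.7738² ≈ 12.547
  n=2: λ₂ = 16π²/1.7738² ≈ 50.189 (4× faster decay)
  n=3: λ₃ = 36π²/1.7738² ≈ 112.926 (9× faster decay)
As t → ∞, higher modes decay exponentially faster. The n=1 mode dominates: u ~ c₁ sin(πx/1.7738) e^{-λ₁t}.
Decay rate: λ₁ = 4π²/1.7738² ≈ 12.547.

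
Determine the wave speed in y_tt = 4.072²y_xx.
Speed = 4.072. Information travels along characteristics x = x₀ ± 4.072t.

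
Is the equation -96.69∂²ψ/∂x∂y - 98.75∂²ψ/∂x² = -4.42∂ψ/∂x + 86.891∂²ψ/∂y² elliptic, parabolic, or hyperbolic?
Rewriting in standard form: -98.75∂²ψ/∂x² - 96.69∂²ψ/∂x∂y - 86.891∂²ψ/∂y² + 4.42∂ψ/∂x = 0. Computing B² - 4AC with A = -98.75, B = -96.69, C = -86.891: discriminant = -24972.9889 (negative). Answer: elliptic.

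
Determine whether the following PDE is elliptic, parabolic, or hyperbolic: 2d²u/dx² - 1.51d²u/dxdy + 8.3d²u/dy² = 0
Coefficients: A = 2, B = -1.51, C = 8.3. B² - 4AC = -64.1199, which is negative, so the equation is elliptic.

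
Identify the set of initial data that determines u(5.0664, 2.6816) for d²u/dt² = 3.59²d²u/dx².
Domain of dependence: [-4.560544, 14.693344]. Signals travel at speed 3.59, so data within |x - 5.0664| ≤ 3.59·2.6816 = 9.626944 can reach the point.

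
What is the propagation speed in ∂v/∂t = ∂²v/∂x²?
Infinite. The heat equation is parabolic, not hyperbolic, so disturbances propagate instantly.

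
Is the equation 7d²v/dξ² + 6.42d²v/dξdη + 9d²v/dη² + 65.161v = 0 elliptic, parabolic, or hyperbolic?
Computing B² - 4AC with A = 7, B = 6.42, C = 9: discriminant = -210.7836 (negative). Answer: elliptic.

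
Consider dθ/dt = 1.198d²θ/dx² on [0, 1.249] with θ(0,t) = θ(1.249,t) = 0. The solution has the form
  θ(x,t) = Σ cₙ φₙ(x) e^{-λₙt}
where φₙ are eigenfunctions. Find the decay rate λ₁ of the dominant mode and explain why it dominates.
Eigenvalues: λₙ = 1.198n²π²/1.249².
First three modes:
  n=1: λ₁ = 1.198π²/1.249² ≈ 7.579
  n=2: λ₂ = 4.792π²/1.249² ≈ 30.317 (4× faster decay)
  n=3: λ₃ = 10.782π²/1.249² ≈ 68.214 (9× faster decay)
As t → ∞, higher modes decay exponentially faster. The n=1 mode dominates: θ ~ c₁ sin(πx/1.249) e^{-λ₁t}.
Decay rate: λ₁ = 1.198π²/1.249² ≈ 7.579.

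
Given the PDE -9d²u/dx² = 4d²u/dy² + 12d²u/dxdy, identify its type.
Rewriting in standard form: -9d²u/dx² - 12d²u/dxdy - 4d²u/dy² = 0. The second-order coefficients are A = -9, B = -12, C = -4. Since B² - 4AC = 0 = 0, this is a parabolic PDE.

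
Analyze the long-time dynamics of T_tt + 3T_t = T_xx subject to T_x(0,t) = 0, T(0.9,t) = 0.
Long-time behavior: T → 0. Damping (γ=3) dissipates energy; oscillations decay exponentially.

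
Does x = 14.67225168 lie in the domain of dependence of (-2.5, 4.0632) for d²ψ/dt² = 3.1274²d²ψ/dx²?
No. The domain of dependence is [-15.20725168, 10.20725168], and 14.67225168 is outside this interval.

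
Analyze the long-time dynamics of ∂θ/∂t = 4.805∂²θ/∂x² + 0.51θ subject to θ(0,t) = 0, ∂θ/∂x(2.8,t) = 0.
Long-time behavior: θ → 0. Diffusion dominates reaction (r=0.51 < κπ²/(4L²)≈1.51); solution decays.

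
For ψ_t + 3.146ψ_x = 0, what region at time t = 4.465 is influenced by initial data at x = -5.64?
At x = 8.40689. The characteristic carries data from (-5.64, 0) to (8.40689, 4.465).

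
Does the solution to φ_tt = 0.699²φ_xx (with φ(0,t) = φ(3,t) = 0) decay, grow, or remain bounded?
φ oscillates (no decay). Energy is conserved; the solution oscillates indefinitely as standing waves.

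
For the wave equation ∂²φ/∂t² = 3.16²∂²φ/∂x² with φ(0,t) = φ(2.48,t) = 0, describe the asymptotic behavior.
φ oscillates (no decay). Energy is conserved; the solution oscillates indefinitely as standing waves.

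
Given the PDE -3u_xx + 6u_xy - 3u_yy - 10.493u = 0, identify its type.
The second-order coefficients are A = -3, B = 6, C = -3. Since B² - 4AC = 0 = 0, this is a parabolic PDE.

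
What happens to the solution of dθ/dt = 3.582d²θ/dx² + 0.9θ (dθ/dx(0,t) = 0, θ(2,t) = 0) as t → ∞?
θ → 0. Diffusion dominates reaction (r=0.9 < κπ²/(4L²)≈2.21); solution decays.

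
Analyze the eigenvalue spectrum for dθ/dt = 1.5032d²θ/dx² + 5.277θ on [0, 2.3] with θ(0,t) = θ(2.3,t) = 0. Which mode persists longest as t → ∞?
Eigenvalues: λₙ = 1.5032n²π²/2.3² - 5.277.
First three modes:
  n=1: λ₁ = 1.5032π²/2.3² - 5.277 ≈ -2.472
  n=2: λ₂ = 6.0128π²/2.3² - 5.277 ≈ 5.941
  n=3: λ₃ = 13.5288π²/2.3² - 5.277 ≈ 19.964
Since 1.5032π²/2.3² ≈ 2.805 < 5.277, λ₁ < 0.
The n=1 mode grows fastest (−λₙ is largest for n=1) → dominates.
Asymptotic: θ ~ c₁ sin(πx/2.3) e^{2.472t} (exponential growth at rate −λ₁ ≈ 2.472).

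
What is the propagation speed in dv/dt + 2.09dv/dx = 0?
Speed = 2.09. Information travels along x - 2.09t = const (rightward).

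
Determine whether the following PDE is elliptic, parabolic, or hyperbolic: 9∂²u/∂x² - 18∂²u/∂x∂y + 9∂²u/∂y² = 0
Coefficients: A = 9, B = -18, C = 9. B² - 4AC = 0, which is zero, so the equation is parabolic.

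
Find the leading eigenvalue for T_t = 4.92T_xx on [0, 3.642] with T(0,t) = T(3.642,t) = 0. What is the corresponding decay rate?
Eigenvalues: λₙ = 4.92n²π²/3.642².
First three modes:
  n=1: λ₁ = 4.92π²/3.642² ≈ 3.661
  n=2: λ₂ = 19.68π²/3.642² ≈ 14.644 (4× faster decay)
  n=3: λ₃ = 44.28π²/3.642² ≈ 32.948 (9× faster decay)
As t → ∞, higher modes decay exponentially faster. The n=1 mode dominates: T ~ c₁ sin(πx/3.642) e^{-λ₁t}.
Decay rate: λ₁ = 4.92π²/3.642² ≈ 3.661.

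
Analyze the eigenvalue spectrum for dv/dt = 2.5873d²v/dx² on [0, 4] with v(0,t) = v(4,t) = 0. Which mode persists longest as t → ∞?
Eigenvalues: λₙ = 2.5873n²π²/4².
First three modes:
  n=1: λ₁ = 2.5873π²/4² ≈ 1.596
  n=2: λ₂ = 10.3492π²/4² ≈ 6.384 (4× faster decay)
  n=3: λ₃ = 23.2857π²/4² ≈ 14.364 (9× faster decay)
As t → ∞, higher modes decay exponentially faster. The n=1 mode dominates: v ~ c₁ sin(πx/4) e^{-λ₁t}.
Decay rate: λ₁ = 2.5873π²/4² ≈ 1.596.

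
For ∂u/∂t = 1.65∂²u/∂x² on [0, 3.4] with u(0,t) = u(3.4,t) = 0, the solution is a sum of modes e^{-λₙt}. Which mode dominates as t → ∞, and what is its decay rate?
Eigenvalues: λₙ = 1.65n²π²/3.4².
First three modes:
  n=1: λ₁ = 1.65π²/3.4² ≈ 1.409
  n=2: λ₂ = 6.6π²/3.4² ≈ 5.635 (4× faster decay)
  n=3: λ₃ = 14.85π²/3.4² ≈ 12.679 (9× faster decay)
As t → ∞, higher modes decay exponentially faster. The n=1 mode dominates: u ~ c₁ sin(πx/3.4) e^{-λ₁t}.
Decay rate: λ₁ = 1.65π²/3.4² ≈ 1.409.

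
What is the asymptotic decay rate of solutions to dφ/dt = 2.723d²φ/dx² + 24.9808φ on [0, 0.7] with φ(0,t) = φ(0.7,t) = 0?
Eigenvalues: λₙ = 2.723n²π²/0.7² - 24.9808.
First three modes:
  n=1: λ₁ = 2.723π²/0.7² - 24.9808 ≈ 29.866
  n=2: λ₂ = 10.892π²/0.7² - 24.9808 ≈ 194.406
  n=3: λ₃ = 24.507π²/0.7² - 24.9808 ≈ 468.64
Since 2.723π²/0.7² ≈ 54.847 > 24.9808, all λₙ > 0.
The n=1 mode decays slowest → dominates as t → ∞.
Asymptotic: φ ~ c₁ sin(πx/0.7) e^{-λ₁t} with decay rate λ₁ ≈ 29.866.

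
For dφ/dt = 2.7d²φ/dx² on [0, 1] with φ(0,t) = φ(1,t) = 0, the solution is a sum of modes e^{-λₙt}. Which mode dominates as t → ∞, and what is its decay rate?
Eigenvalues: λₙ = 2.7n²π².
First three modes:
  n=1: λ₁ = 2.7π² ≈ 26.648
  n=2: λ₂ = 10.8π² ≈ 106.592 (4× faster decay)
  n=3: λ₃ = 24.3π² ≈ 239.831 (9× faster decay)
As t → ∞, higher modes decay exponentially faster. The n=1 mode dominates: φ ~ c₁ sin(πx) e^{-λ₁t}.
Decay rate: λ₁ = 2.7π² ≈ 26.648.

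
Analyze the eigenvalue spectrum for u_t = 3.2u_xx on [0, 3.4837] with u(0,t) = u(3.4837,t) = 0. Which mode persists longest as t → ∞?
Eigenvalues: λₙ = 3.2n²π²/3.4837².
First three modes:
  n=1: λ₁ = 3.2π²/3.4837² ≈ 2.602
  n=2: λ₂ = 12.8π²/3.4837² ≈ 10.409 (4× faster decay)
  n=3: λ₃ = 28.8π²/3.4837² ≈ 23.421 (9× faster decay)
As t → ∞, higher modes decay exponentially faster. The n=1 mode dominates: u ~ c₁ sin(πx/3.4837) e^{-λ₁t}.
Decay rate: λ₁ = 3.2π²/3.4837² ≈ 2.602.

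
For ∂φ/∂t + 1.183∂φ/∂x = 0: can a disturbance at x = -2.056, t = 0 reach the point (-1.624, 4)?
No. Only data at x = -6.356 affects (-1.624, 4). Advection has one-way propagation along characteristics.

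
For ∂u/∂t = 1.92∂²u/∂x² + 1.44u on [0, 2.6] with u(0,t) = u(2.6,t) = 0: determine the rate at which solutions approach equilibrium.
Eigenvalues: λₙ = 1.92n²π²/2.6² - 1.44.
First three modes:
  n=1: λ₁ = 1.92π²/2.6² - 1.44 ≈ 1.363
  n=2: λ₂ = 7.68π²/2.6² - 1.44 ≈ 9.773
  n=3: λ₃ = 17.28π²/2.6² - 1.44 ≈ 23.789
Since 1.92π²/2.6² ≈ 2.803 > 1.44, all λₙ > 0.
The n=1 mode decays slowest → dominates as t → ∞.
Asymptotic: u ~ c₁ sin(πx/2.6) e^{-λ₁t} with decay rate λ₁ ≈ 1.363.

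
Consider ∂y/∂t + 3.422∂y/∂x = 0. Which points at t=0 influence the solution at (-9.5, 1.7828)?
A single point: x = -15.6007416. The characteristic through (-9.5, 1.7828) is x - 3.422t = const, so x = -9.5 - 3.422·1.7828 = -15.6007416.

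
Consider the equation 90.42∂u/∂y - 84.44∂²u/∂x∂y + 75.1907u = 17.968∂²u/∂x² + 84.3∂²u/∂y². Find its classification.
Rewriting in standard form: -17.968∂²u/∂x² - 84.44∂²u/∂x∂y - 84.3∂²u/∂y² + 90.42∂u/∂y + 75.1907u = 0. Hyperbolic. (A = -17.968, B = -84.44, C = -84.3 gives B² - 4AC = 1071.304.)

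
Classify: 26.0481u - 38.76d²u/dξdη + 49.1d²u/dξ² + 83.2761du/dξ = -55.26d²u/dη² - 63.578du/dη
Rewriting in standard form: 49.1d²u/dξ² - 38.76d²u/dξdη + 55.26d²u/dη² + 83.2761du/dξ + 63.578du/dη + 26.0481u = 0. Elliptic (discriminant = -9350.7264).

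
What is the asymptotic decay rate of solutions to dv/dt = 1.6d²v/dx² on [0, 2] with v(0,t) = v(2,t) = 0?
Eigenvalues: λₙ = 1.6n²π²/2².
First three modes:
  n=1: λ₁ = 1.6π²/2² ≈ 3.948
  n=2: λ₂ = 6.4π²/2² ≈ 15.791 (4× faster decay)
  n=3: λ₃ = 14.4π²/2² ≈ 35.531 (9× faster decay)
As t → ∞, higher modes decay exponentially faster. The n=1 mode dominates: v ~ c₁ sin(πx/2) e^{-λ₁t}.
Decay rate: λ₁ = 1.6π²/2² ≈ 3.948.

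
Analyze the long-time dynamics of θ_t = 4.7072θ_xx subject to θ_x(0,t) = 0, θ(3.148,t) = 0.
Long-time behavior: θ → 0. Heat escapes through the Dirichlet boundary.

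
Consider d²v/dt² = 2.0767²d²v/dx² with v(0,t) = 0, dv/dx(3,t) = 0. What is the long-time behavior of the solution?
As t → ∞, v oscillates (no decay). Energy is conserved; the solution oscillates indefinitely as standing waves.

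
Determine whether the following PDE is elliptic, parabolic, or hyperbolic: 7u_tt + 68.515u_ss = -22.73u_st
Rewriting in standard form: 68.515u_ss + 22.73u_st + 7u_tt = 0. Coefficients: A = 68.515, B = 22.73, C = 7. B² - 4AC = -1401.7671, which is negative, so the equation is elliptic.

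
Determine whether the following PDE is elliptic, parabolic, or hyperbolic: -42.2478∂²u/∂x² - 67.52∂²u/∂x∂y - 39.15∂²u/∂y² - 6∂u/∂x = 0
Coefficients: A = -42.2478, B = -67.52, C = -39.15. B² - 4AC = -2057.05508, which is negative, so the equation is elliptic.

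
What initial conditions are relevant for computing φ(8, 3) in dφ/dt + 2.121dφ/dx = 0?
A single point: x = 1.637. The characteristic through (8, 3) is x - 2.121t = const, so x = 8 - 2.121·3 = 1.637.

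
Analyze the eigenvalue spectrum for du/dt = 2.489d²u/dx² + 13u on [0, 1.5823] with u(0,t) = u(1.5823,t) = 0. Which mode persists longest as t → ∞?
Eigenvalues: λₙ = 2.489n²π²/1.5823² - 13.
First three modes:
  n=1: λ₁ = 2.489π²/1.5823² - 13 ≈ -3.188
  n=2: λ₂ = 9.956π²/1.5823² - 13 ≈ 26.247
  n=3: λ₃ = 22.401π²/1.5823² - 13 ≈ 75.306
Since 2.489π²/1.5823² ≈ 9.812 < 13, λ₁ < 0.
The n=1 mode grows fastest (−λₙ is largest for n=1) → dominates.
Asymptotic: u ~ c₁ sin(πx/1.5823) e^{3.188t} (exponential growth at rate −λ₁ ≈ 3.188).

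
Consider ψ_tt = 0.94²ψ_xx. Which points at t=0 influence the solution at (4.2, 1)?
Domain of dependence: [3.26, 5.14]. Signals travel at speed 0.94, so data within |x - 4.2| ≤ 0.94·1 = 0.94 can reach the point.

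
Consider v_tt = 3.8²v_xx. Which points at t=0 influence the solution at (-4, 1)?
Domain of dependence: [-7.8, -0.2]. Signals travel at speed 3.8, so data within |x - -4| ≤ 3.8·1 = 3.8 can reach the point.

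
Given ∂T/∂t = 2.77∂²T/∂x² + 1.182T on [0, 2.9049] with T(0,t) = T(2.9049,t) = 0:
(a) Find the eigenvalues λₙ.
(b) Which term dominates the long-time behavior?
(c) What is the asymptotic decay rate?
Eigenvalues: λₙ = 2.77n²π²/2.9049² - 1.182.
First three modes:
  n=1: λ₁ = 2.77π²/2.9049² - 1.182 ≈ 2.058
  n=2: λ₂ = 11.08π²/2.9049² - 1.182 ≈ 11.777
  n=3: λ₃ = 24.93π²/2.9049² - 1.182 ≈ 27.976
Since 2.77π²/2.9049² ≈ 3.24 > 1.182, all λₙ > 0.
The n=1 mode decays slowest → dominates as t → ∞.
Asymptotic: T ~ c₁ sin(πx/2.9049) e^{-λ₁t} with decay rate λ₁ ≈ 2.058.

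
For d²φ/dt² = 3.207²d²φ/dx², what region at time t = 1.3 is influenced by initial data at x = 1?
Domain of influence: [-3.1691, 5.1691]. Data at x = 1 spreads outward at speed 3.207.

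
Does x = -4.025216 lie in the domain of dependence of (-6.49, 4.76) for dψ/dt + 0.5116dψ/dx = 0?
No. Only data at x = -8.925216 affects (-6.49, 4.76). Advection has one-way propagation along characteristics.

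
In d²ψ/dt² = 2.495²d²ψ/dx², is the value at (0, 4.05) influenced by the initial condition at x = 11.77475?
No. The domain of dependence is [-10.10475, 10.10475], and 11.77475 is outside this interval.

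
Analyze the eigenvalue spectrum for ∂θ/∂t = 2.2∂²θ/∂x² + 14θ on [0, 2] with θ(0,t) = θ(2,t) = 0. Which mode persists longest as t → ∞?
Eigenvalues: λₙ = 2.2n²π²/2² - 14.
First three modes:
  n=1: λ₁ = 2.2π²/2² - 14 ≈ -8.572
  n=2: λ₂ = 8.8π²/2² - 14 ≈ 7.713
  n=3: λ₃ = 19.8π²/2² - 14 ≈ 34.855
Since 2.2π²/2² ≈ 5.428 < 14, λ₁ < 0.
The n=1 mode grows fastest (−λₙ is largest for n=1) → dominates.
Asymptotic: θ ~ c₁ sin(πx/2) e^{8.572t} (exponential growth at rate −λ₁ ≈ 8.572).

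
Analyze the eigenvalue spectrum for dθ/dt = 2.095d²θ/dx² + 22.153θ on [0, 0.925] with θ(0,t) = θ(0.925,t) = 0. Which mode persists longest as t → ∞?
Eigenvalues: λₙ = 2.095n²π²/0.925² - 22.153.
First three modes:
  n=1: λ₁ = 2.095π²/0.925² - 22.153 ≈ 2.013
  n=2: λ₂ = 8.38π²/0.925² - 22.153 ≈ 74.51
  n=3: λ₃ = 18.855π²/0.925² - 22.153 ≈ 195.339
Since 2.095π²/0.925² ≈ 24.166 > 22.153, all λₙ > 0.
The n=1 mode decays slowest → dominates as t → ∞.
Asymptotic: θ ~ c₁ sin(πx/0.925) e^{-λ₁t} with decay rate λ₁ ≈ 2.013.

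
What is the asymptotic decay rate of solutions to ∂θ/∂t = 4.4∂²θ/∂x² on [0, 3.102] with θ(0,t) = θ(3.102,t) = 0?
Eigenvalues: λₙ = 4.4n²π²/3.102².
First three modes:
  n=1: λ₁ = 4.4π²/3.102² ≈ 4.513
  n=2: λ₂ = 17.6π²/3.102² ≈ 18.052 (4× faster decay)
  n=3: λ₃ = 39.6π²/3.102² ≈ 40.617 (9× faster decay)
As t → ∞, higher modes decay exponentially faster. The n=1 mode dominates: θ ~ c₁ sin(πx/3.102) e^{-λ₁t}.
Decay rate: λ₁ = 4.4π²/3.102² ≈ 4.513.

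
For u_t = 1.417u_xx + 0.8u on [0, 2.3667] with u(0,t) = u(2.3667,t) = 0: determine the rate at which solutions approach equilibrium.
Eigenvalues: λₙ = 1.417n²π²/2.3667² - 0.8.
First three modes:
  n=1: λ₁ = 1.417π²/2.3667² - 0.8 ≈ 1.697
  n=2: λ₂ = 5.668π²/2.3667² - 0.8 ≈ 9.187
  n=3: λ₃ = 12.753π²/2.3667² - 0.8 ≈ 21.671
Since 1.417π²/2.3667² ≈ 2.497 > 0.8, all λₙ > 0.
The n=1 mode decays slowest → dominates as t → ∞.
Asymptotic: u ~ c₁ sin(πx/2.3667) e^{-λ₁t} with decay rate λ₁ ≈ 1.697.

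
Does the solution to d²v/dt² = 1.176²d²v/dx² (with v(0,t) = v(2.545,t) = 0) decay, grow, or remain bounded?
v oscillates (no decay). Energy is conserved; the solution oscillates indefinitely as standing waves.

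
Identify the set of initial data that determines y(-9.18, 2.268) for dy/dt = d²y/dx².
The entire real line. The heat equation has infinite propagation speed: any initial disturbance instantly affects all points (though exponentially small far away).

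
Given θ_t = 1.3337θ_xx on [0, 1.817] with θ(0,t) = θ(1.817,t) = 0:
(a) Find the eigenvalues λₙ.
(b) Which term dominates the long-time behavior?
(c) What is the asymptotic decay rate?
Eigenvalues: λₙ = 1.3337n²π²/1.817².
First three modes:
  n=1: λ₁ = 1.3337π²/1.817² ≈ 3.987
  n=2: λ₂ = 5.3348π²/1.817² ≈ 15.948 (4× faster decay)
  n=3: λ₃ = 12.0033π²/1.817² ≈ 35.883 (9× faster decay)
As t → ∞, higher modes decay exponentially faster. The n=1 mode dominates: θ ~ c₁ sin(πx/1.817) e^{-λ₁t}.
Decay rate: λ₁ = 1.3337π²/1.817² ≈ 3.987.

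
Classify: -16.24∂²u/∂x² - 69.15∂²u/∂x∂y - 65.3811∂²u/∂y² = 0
Hyperbolic (discriminant = 534.566244).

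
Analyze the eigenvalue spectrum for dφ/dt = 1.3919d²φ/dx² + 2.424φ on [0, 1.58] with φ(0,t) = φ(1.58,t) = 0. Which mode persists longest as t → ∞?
Eigenvalues: λₙ = 1.3919n²π²/1.58² - 2.424.
First three modes:
  n=1: λ₁ = 1.3919π²/1.58² - 2.424 ≈ 3.079
  n=2: λ₂ = 5.5676π²/1.58² - 2.424 ≈ 19.588
  n=3: λ₃ = 12.5271π²/1.58² - 2.424 ≈ 47.102
Since 1.3919π²/1.58² ≈ 5.503 > 2.424, all λₙ > 0.
The n=1 mode decays slowest → dominates as t → ∞.
Asymptotic: φ ~ c₁ sin(πx/1.58) e^{-λ₁t} with decay rate λ₁ ≈ 3.079.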